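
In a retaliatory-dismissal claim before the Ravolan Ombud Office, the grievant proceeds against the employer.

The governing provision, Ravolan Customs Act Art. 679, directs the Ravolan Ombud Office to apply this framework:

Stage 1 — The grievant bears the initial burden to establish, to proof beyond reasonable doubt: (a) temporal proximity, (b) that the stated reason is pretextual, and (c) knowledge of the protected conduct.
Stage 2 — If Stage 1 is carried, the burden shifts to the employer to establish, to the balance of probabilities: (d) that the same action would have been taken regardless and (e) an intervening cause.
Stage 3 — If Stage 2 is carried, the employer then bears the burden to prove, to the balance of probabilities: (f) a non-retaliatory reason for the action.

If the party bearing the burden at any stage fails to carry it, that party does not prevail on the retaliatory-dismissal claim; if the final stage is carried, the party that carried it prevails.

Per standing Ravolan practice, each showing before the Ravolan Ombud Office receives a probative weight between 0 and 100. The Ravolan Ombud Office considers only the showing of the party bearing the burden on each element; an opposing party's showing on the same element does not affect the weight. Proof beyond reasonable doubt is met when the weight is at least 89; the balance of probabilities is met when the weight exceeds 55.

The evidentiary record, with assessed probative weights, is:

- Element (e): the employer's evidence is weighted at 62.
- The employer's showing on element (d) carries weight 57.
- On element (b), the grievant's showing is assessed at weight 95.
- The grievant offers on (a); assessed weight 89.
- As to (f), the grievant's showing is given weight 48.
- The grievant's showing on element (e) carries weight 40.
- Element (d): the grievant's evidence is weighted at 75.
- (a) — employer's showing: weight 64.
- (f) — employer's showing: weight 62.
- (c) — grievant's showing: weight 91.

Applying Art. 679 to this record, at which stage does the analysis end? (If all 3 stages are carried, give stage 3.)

Stage 1 — burden on grievant; standard: proof beyond reasonable doubt (weight is at least 89).
    (a): 89 (employer's 64 disregarded) ≥ 89 [met]
    (b): 95 ≥ 89 [met]
    (c): 91 ≥ 89 [met]
  All elements met. The burden passes to the employer.
Stage 2 — burden on employer; standard: the balance of probabilities (weight exceeds 55).
    (d): 57 (grievant's 75 disregarded) > 55 [met]
    (e): 62 (grievant's 40 disregarded) > 55 [met]
  Stage 2 carried; the burden remains with the employer.
Stage 3 — burden on employer; standard: the balance of probabilities (weight exceeds 55).
    (f): 62 (grievant's 48 disregarded) > 55 [met]
  All elements met at the final stage.
With every stage satisfied, the employer prevails.

stage 3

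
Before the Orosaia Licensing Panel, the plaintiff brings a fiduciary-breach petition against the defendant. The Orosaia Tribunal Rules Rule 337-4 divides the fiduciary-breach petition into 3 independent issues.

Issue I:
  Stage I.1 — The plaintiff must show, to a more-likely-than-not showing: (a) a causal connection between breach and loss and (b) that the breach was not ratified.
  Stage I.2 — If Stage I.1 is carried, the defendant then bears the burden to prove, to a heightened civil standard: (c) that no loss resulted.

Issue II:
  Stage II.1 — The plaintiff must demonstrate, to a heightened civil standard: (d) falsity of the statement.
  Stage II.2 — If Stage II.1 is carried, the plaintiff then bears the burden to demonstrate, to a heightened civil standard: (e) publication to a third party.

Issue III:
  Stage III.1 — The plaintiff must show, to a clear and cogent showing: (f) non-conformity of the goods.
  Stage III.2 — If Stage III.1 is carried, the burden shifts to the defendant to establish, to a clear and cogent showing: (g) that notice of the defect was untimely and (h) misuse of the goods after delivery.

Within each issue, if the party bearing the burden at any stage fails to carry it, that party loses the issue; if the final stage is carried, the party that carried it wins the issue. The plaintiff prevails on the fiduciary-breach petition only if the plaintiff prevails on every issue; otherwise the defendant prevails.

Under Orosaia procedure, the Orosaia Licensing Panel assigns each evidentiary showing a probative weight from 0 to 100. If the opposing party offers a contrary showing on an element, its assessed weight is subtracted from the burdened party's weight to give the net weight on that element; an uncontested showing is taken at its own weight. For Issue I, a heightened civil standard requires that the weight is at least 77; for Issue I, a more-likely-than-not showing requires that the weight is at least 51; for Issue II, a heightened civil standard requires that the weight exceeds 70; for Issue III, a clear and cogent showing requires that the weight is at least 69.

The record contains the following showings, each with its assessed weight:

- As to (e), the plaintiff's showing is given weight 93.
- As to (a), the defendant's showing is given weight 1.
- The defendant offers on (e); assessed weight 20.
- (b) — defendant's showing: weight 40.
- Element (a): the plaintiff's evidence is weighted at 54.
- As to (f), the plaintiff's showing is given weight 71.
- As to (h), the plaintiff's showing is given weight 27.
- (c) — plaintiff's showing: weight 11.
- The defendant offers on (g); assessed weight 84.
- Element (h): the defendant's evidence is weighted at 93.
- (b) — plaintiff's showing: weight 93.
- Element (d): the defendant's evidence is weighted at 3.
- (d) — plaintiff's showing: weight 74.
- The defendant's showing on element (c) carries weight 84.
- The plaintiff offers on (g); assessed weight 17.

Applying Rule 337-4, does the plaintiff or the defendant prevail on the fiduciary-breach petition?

plaintiff

— Issue I —
Stage I.1 (plaintiff, a more-likely-than-not showing, weight is at least 51): (a) net 54−1=53 ≥ 51 — meets; (b) net 93−40=53 ≥ 51 — meets.
  Stage I.1 is satisfied; the onus moves to the defendant.
Stage I.2 (defendant, a heightened civil standard, weight is at least 77): (c) net 84−11=73 < 77 — fails.
  The defendant does not carry Stage I.2.
The plaintiff prevails on this issue.
— Issue II —
Stage II.1 — burden on plaintiff; standard: a heightened civil standard (weight exceeds 70).
    (d): 74 − 3 = 71 > 70 [met]
  Stage II.1 is satisfied; the plaintiff continues to bear the burden.
Stage II.2 — burden on plaintiff; standard: a heightened civil standard (weight exceeds 70).
    (e): 93 − 20 = 73 > 70 [met]
  Stage II.2 carried; the final stage is satisfied.
Every stage carried; the plaintiff prevails on this issue.
— Issue III —
At Stage III.1 the plaintiff must meet a clear and cogent showing (weight is at least 69): on (f) the weight is 71, which does reach 69, so (f) meets the standard.
  The plaintiff carries Stage III.1; the defendant now bears the burden.
At Stage III.2 the defendant must meet a clear and cogent showing (weight is at least 69): on (g) the weight is 84 less the opposing 17 gives net 67, which does not reach 69, so (g) does not meet the standard; on (h) the weight is 93 less the opposing 27 gives net 66, which does not reach 69, so (h) does not meet the standard.
  Not every element is met, so the defendant fails to carry Stage III.2.
So the plaintiff prevails on this issue.
Per-issue: Issue I → plaintiff; Issue II → plaintiff; Issue III → plaintiff. The plaintiff must prevail on every issue; overall, the plaintiff prevails.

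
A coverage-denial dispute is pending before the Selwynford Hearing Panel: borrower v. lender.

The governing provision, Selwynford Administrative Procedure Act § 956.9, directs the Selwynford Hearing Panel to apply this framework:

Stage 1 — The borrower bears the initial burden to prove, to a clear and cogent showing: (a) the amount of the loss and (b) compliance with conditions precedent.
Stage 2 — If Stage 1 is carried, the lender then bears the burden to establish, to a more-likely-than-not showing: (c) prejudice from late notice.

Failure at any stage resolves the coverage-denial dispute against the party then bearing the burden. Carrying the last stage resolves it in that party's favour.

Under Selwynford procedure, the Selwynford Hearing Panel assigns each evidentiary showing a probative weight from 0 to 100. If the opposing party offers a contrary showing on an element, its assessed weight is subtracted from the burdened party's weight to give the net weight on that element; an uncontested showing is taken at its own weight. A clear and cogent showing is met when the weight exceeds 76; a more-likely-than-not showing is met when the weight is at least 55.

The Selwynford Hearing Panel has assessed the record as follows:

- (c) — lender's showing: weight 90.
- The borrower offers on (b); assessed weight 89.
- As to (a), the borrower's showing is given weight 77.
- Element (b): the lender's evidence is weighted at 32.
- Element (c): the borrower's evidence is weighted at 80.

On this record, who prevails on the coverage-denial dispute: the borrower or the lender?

At Stage 1 the borrower must meet a clear and cogent showing (weight exceeds 76): on (a) the weight is 77, which does exceed 76, so (a) meets the standard; on (b) the weight is 89 less the opposing 32 gives net 57, ≤ 76, so (b) does not meet the standard.
  Stage 1 not carried; the borrower fails its burden.
The lender prevails.

lender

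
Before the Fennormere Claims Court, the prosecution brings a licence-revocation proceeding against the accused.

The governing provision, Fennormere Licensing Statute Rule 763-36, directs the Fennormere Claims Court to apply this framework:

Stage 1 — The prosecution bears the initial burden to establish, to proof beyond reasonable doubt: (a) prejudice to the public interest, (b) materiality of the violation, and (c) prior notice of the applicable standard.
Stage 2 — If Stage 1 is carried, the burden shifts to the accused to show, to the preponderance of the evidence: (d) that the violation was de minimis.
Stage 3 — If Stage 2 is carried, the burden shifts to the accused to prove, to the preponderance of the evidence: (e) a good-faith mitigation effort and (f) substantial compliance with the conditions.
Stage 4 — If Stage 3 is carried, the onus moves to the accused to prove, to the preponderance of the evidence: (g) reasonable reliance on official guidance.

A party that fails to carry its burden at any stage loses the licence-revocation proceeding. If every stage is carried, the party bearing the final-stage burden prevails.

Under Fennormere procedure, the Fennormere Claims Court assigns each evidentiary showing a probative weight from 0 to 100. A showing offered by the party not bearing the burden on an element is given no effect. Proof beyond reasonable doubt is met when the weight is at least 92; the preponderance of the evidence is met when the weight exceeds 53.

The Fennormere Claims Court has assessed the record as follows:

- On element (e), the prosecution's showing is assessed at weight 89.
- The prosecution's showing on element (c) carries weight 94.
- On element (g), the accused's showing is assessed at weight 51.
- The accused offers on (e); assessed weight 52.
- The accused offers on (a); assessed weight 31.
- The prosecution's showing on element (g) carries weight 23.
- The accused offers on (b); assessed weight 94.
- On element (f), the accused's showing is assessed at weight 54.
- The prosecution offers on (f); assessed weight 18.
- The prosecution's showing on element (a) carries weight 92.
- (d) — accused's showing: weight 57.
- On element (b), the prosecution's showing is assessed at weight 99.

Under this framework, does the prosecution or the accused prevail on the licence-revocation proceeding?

prosecution

At Stage 1 the prosecution must meet proof beyond reasonable doubt (weight is at least 92): on (a) the weight is 92 (the accused's 31 is given no effect), ≥ 92, so (a) meets the standard; on (b) the weight is 99 (the accused's 94 is given no effect), ≥ 92, so (b) meets the standard; on (c) the weight is 94, which does reach 92, so (c) meets the standard.
  All elements met. The burden passes to the accused.
At Stage 2 the accused must meet the preponderance of the evidence (weight exceeds 53): on (d) the weight is 57, > 53, so (d) meets the standard.
  Stage 2 carried; the burden remains with the accused.
At Stage 3 the accused must meet the preponderance of the evidence (weight exceeds 53): on (e) the weight is 52 (the prosecution's 89 is given no effect), ≤ 53, so (e) does not meet the standard; on (f) the weight is 54 (the prosecution's 18 is given no effect), which does exceed 53, so (f) meets the standard.
  The accused does not carry Stage 3.
So the prosecution prevails.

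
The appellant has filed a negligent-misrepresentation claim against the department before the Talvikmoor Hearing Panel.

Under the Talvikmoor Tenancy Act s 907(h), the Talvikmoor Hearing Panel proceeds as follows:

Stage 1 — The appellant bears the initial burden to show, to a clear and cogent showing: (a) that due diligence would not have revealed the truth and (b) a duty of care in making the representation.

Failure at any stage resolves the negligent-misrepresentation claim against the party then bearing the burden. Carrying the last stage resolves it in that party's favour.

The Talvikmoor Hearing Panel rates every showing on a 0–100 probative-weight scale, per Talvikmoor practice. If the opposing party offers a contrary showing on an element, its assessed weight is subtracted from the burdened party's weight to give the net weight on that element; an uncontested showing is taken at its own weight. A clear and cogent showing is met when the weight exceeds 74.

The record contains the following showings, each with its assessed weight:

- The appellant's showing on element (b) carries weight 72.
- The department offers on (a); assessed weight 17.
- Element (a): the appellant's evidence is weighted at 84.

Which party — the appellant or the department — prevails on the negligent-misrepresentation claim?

Stage 1 (appellant, a clear and cogent showing, weight exceeds 74): (a) net 84−17=67 ≤ 74 — fails; (b) 72 ≤ 74 — fails.
  The appellant does not carry Stage 1.
So the department prevails.

department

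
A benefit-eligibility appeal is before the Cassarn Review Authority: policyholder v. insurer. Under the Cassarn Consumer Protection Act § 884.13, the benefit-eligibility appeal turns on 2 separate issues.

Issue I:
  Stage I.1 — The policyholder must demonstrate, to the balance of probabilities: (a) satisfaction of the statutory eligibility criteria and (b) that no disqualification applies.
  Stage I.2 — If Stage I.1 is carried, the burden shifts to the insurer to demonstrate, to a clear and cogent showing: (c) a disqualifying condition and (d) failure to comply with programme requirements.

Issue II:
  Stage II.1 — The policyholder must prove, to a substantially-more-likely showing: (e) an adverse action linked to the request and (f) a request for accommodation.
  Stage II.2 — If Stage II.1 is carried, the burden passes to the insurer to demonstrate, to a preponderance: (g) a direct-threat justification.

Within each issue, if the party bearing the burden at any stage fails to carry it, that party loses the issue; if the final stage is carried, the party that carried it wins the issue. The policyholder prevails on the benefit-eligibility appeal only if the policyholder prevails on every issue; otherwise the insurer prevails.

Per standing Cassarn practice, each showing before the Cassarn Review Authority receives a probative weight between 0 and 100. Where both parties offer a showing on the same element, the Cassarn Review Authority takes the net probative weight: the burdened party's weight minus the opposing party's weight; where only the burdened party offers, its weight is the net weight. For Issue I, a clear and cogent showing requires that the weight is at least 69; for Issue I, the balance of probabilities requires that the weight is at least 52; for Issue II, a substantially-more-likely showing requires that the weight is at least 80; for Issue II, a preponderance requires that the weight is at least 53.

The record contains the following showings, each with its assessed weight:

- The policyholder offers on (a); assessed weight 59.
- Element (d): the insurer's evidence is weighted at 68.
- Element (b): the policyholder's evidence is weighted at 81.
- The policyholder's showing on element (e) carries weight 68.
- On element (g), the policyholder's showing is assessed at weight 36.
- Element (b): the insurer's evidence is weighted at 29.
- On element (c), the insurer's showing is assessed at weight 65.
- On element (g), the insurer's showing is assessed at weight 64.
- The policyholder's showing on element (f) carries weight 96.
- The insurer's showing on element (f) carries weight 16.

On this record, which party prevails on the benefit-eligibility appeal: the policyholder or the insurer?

insurer

— Issue I —
Stage I.1 — burden on policyholder; standard: the balance of probabilities (weight is at least 52).
    (a): 59 ≥ 52 [met]
    (b): 81 − 29 = 52 ≥ 52 [met]
  Stage I.1 is satisfied; the onus moves to the insurer.
Stage I.2 — burden on insurer; standard: a clear and cogent showing (weight is at least 69).
    (c): 65 < 69 [not met]
    (d): 68 < 69 [not met]
  The insurer does not carry Stage I.2.
So the policyholder prevails on this issue.
— Issue II —
Stage II.1 (policyholder, a substantially-more-likely showing, weight is at least 80): (e) 68 < 80 — fails; (f) net 96−16=80 ≥ 80 — meets.
  Not every element is met, so the policyholder fails to carry Stage II.1.
The analysis ends at Stage II.1; the insurer prevails on this issue.
Per-issue: Issue I → policyholder; Issue II → insurer. The policyholder must prevail on every issue; overall, the insurer prevails.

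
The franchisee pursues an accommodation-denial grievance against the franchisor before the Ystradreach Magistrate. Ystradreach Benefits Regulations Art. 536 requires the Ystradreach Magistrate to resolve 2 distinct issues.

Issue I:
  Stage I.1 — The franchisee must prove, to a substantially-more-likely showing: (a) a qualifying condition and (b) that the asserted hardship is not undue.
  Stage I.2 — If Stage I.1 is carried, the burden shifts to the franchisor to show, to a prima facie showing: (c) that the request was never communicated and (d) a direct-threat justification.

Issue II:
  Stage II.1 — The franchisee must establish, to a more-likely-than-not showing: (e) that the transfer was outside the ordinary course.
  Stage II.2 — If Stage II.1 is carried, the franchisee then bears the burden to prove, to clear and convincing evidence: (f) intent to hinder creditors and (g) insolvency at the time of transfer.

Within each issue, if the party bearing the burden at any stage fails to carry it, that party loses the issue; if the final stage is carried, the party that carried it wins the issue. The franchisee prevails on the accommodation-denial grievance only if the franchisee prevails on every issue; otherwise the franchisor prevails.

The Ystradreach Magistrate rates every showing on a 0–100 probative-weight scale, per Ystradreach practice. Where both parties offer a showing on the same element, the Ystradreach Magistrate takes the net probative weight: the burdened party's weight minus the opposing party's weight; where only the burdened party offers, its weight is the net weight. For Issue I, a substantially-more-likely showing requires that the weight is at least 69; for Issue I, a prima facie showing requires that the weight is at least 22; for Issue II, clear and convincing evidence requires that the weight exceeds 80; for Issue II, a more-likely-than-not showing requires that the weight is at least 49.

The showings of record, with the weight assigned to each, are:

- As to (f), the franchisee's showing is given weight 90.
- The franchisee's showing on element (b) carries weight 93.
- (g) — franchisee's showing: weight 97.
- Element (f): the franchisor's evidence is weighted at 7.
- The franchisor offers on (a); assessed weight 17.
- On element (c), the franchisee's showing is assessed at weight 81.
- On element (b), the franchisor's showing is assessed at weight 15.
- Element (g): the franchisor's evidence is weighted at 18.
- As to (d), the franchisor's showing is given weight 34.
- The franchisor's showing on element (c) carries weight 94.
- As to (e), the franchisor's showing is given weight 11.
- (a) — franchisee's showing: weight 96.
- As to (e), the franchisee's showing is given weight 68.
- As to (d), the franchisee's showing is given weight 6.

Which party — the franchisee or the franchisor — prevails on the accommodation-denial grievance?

franchisor

— Issue I —
At Stage I.1 the franchisee must meet a substantially-more-likely showing (weight is at least 69): on (a) the weight is 96 less the opposing 17 gives net 79, which does reach 69, so (a) meets the standard; on (b) the weight is 93 less the opposing 15 gives net 78, which does reach 69, so (b) meets the standard.
  All elements met. The burden passes to the franchisor.
At Stage I.2 the franchisor must meet a prima facie showing (weight is at least 22): on (c) the weight is 94 less the opposing 81 gives net 13, < 22, so (c) does not meet the standard; on (d) the weight is 34 less the opposing 6 gives net 28, ≥ 22, so (d) meets the standard.
  Stage I.2 not carried; the franchisor fails its burden.
So the franchisee prevails on this issue.
— Issue II —
At Stage II.1 the franchisee must meet a more-likely-than-not showing (weight is at least 49): on (e) the weight is 68 less the opposing 11 gives net 57, ≥ 49, so (e) meets the standard.
  Stage II.1 carried; the burden remains with the franchisee.
At Stage II.2 the franchisee must meet clear and convincing evidence (weight exceeds 80): on (f) the weight is 90 less the opposing 7 gives net 83, which does exceed 80, so (f) meets the standard; on (g) the weight is 97 less the opposing 18 gives net 79, which does not exceed 80, so (g) does not meet the standard.
  Stage II.2 not carried; the franchisee fails its burden.
The analysis ends at Stage II.2; the franchisor prevails on this issue.
Per-issue: Issue I → franchisee; Issue II → franchisor. The franchisee must prevail on every issue; overall, the franchisor prevails.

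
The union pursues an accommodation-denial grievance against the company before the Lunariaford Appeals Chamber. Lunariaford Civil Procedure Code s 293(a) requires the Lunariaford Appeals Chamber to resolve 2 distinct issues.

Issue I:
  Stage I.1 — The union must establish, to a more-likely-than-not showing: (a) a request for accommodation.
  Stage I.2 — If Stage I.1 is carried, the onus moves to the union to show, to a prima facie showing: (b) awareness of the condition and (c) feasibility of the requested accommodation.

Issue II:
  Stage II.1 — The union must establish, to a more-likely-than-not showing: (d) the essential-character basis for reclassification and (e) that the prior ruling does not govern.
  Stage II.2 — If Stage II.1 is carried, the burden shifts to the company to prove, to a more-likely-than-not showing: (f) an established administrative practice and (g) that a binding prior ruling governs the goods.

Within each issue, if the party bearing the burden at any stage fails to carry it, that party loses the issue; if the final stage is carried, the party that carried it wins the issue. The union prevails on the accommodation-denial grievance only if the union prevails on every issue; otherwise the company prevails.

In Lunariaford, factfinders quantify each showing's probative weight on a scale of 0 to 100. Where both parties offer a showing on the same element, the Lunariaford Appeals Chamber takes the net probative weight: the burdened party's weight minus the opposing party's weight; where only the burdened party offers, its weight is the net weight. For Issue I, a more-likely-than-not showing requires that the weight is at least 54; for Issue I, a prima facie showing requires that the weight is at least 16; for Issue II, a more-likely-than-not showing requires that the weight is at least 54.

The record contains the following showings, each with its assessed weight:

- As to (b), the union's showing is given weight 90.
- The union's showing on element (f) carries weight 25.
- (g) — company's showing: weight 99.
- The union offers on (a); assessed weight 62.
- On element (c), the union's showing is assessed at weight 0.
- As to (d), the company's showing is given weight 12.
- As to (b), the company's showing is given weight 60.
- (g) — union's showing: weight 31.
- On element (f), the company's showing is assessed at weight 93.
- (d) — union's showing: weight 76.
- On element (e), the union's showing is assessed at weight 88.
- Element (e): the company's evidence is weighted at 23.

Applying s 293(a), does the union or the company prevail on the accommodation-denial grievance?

company

— Issue I —
At Stage I.1 the union must meet a more-likely-than-not showing (weight is at least 54): on (a) the weight is 62, ≥ 54, so (a) meets the standard.
  Stage I.1 is satisfied; the union continues to bear the burden.
At Stage I.2 the union must meet a prima facie showing (weight is at least 16): on (b) the weight is 90 less the opposing 60 gives net 30, which does reach 16, so (b) meets the standard; on (c) the weight is 0, which does not reach 16, so (c) does not meet the standard.
  The union does not carry Stage I.2.
The company prevails on this issue.
— Issue II —
Stage II.1 — burden on union; standard: a more-likely-than-not showing (weight is at least 54).
    (d): 76 − 12 = 64 ≥ 54 [met]
    (e): 88 − 23 = 65 ≥ 54 [met]
  The union carries Stage II.1; the company now bears the burden.
Stage II.2 — burden on company; standard: a more-likely-than-not showing (weight is at least 54).
    (f): 93 − 25 = 68 ≥ 54 [met]
    (g): 99 − 31 = 68 ≥ 54 [met]
  Stage II.2 carried; the final stage is satisfied.
Every stage carried; the company prevails on this issue.
Per-issue: Issue I → company; Issue II → company. The union must prevail on every issue; overall, the company prevails.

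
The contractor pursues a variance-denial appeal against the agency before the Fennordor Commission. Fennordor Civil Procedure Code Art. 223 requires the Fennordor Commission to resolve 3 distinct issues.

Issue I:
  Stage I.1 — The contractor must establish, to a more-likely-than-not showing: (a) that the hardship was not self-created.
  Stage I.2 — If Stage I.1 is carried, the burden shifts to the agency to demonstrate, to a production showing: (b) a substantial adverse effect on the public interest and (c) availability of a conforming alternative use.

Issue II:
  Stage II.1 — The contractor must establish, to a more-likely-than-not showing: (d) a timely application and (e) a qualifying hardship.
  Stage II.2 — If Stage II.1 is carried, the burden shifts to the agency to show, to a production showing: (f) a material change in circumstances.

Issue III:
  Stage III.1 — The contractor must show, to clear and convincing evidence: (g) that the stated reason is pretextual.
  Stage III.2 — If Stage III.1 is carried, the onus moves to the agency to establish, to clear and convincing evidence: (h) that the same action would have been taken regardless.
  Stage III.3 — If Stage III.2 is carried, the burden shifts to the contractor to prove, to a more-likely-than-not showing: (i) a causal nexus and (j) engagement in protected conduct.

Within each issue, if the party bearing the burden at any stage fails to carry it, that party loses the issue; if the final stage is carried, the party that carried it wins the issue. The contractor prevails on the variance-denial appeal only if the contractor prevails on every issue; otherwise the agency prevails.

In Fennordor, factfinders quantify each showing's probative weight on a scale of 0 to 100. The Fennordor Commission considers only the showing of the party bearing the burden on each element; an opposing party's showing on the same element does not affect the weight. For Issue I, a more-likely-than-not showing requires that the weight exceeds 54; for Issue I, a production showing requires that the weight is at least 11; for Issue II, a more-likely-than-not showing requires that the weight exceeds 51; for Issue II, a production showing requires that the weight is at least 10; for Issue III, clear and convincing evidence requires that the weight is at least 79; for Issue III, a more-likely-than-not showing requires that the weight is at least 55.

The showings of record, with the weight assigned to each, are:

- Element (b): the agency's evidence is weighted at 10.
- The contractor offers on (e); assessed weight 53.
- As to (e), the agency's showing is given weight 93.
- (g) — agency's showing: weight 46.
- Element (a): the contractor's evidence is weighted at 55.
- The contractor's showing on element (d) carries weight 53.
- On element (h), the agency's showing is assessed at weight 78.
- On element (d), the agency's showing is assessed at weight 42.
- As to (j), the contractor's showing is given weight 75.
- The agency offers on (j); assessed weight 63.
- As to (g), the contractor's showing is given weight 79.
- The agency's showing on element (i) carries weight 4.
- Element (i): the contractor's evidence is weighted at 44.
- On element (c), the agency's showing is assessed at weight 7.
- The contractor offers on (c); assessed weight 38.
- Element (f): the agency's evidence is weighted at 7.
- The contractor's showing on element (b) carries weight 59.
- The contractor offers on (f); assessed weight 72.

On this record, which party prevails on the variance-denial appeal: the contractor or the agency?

contractor

— Issue I —
Stage I.1 (contractor, a more-likely-than-not showing, weight exceeds 54): (a) 55 > 54 — meets.
  The contractor carries Stage I.1; the agency now bears the burden.
Stage I.2 (agency, a production showing, weight is at least 11): (b) 10 (contractor's 59 disregarded) < 11 — fails; (c) 7 (contractor's 38 disregarded) < 11 — fails.
  Stage I.2 not carried; the agency fails its burden.
The contractor prevails on this issue.
— Issue II —
Stage II.1 (contractor, a more-likely-than-not showing, weight exceeds 51): (d) 53 (agency's 42 disregarded) > 51 — meets; (e) 53 (agency's 93 disregarded) > 51 — meets.
  All elements met. The burden passes to the agency.
Stage II.2 (agency, a production showing, weight is at least 10): (f) 7 (contractor's 72 disregarded) < 10 — fails.
  The agency does not carry Stage II.2.
So the contractor prevails on this issue.
— Issue III —
Stage III.1 — burden on contractor; standard: clear and convincing evidence (weight is at least 79).
    (g): 79 (agency's 46 disregarded) ≥ 79 [met]
  All elements met. The burden passes to the agency.
Stage III.2 — burden on agency; standard: clear and convincing evidence (weight is at least 79).
    (h): 78 < 79 [not met]
  Not every element is met, so the agency fails to carry Stage III.2.
So the contractor prevails on this issue.
Per-issue: Issue I → contractor; Issue II → contractor; Issue III → contractor. The contractor must prevail on every issue; overall, the contractor prevails.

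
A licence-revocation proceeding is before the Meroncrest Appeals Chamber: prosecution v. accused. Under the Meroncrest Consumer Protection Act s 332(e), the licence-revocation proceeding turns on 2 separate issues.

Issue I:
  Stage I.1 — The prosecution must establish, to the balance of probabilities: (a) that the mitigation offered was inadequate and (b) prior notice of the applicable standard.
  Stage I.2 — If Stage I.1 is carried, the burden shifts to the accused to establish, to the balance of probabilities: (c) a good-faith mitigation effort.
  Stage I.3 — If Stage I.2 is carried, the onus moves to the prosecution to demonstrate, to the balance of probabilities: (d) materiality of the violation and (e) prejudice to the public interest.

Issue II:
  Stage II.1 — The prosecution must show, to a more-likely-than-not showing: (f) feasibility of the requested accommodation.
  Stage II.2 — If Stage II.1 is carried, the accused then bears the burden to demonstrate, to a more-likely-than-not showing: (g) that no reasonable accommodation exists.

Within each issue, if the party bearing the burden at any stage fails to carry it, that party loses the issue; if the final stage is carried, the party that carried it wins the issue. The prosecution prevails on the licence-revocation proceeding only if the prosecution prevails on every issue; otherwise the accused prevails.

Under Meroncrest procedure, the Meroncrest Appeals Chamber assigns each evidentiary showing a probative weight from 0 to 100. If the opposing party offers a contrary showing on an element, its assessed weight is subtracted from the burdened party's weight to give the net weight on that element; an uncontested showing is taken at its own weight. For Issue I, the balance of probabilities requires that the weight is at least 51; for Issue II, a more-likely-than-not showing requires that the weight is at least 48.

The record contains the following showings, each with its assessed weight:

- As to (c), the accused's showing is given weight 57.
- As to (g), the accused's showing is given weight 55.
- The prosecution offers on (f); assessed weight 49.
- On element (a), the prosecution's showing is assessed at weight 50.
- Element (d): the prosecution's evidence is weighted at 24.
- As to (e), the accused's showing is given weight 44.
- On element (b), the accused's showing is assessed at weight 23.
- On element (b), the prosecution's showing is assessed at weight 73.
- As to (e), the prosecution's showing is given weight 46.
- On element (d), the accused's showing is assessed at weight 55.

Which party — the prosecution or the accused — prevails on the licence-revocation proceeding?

— Issue I —
At Stage I.1 the prosecution must meet the balance of probabilities (weight is at least 51): on (a) the weight is 50, which does not reach 51, so (a) does not meet the standard; on (b) the weight is 73 less the opposing 23 gives net 50, which does not reach 51, so (b) does not meet the standard.
  Stage I.1 not carried; the prosecution fails its burden.
The analysis ends at Stage I.1; the accused prevails on this issue.
— Issue II —
At Stage II.1 the prosecution must meet a more-likely-than-not showing (weight is at least 48): on (f) the weight is 49, which does reach 48, so (f) meets the standard.
  All elements met. The burden passes to the accused.
At Stage II.2 the accused must meet a more-likely-than-not showing (weight is at least 48): on (g) the weight is 55, ≥ 48, so (g) meets the standard.
  Stage II.2 carried; the final stage is satisfied.
With every stage satisfied, the accused prevails on this issue.
Per-issue: Issue I → accused; Issue II → accused. The prosecution must prevail on every issue; overall, the accused prevails.

accused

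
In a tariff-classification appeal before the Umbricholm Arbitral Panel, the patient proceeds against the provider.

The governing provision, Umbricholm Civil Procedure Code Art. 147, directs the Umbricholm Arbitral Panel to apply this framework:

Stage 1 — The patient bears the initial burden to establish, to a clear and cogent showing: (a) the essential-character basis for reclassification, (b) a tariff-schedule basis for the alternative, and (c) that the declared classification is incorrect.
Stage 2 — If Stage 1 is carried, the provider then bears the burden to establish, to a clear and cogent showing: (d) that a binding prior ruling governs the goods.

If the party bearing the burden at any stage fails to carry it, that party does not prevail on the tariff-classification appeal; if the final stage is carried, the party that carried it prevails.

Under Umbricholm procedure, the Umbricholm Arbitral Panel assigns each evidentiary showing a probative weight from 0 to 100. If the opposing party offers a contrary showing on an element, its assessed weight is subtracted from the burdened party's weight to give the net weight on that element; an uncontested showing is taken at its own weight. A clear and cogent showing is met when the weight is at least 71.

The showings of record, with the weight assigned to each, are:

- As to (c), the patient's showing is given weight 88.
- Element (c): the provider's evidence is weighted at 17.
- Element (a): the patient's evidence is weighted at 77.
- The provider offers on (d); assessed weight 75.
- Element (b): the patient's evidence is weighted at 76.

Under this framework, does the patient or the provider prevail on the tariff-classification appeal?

At Stage 1 the patient must meet a clear and cogent showing (weight is at least 71): on (a) the weight is 77, which does reach 71, so (a) meets the standard; on (b) the weight is 76, ≥ 71, so (b) meets the standard; on (c) the weight is 88 less the opposing 17 gives net 71, which does reach 71, so (c) meets the standard.
  The patient carries Stage 1; the provider now bears the burden.
At Stage 2 the provider must meet a clear and cogent showing (weight is at least 71): on (d) the weight is 75, ≥ 71, so (d) meets the standard.
  Stage 2 carried; the final stage is satisfied.
Every stage carried; the provider prevails.

provider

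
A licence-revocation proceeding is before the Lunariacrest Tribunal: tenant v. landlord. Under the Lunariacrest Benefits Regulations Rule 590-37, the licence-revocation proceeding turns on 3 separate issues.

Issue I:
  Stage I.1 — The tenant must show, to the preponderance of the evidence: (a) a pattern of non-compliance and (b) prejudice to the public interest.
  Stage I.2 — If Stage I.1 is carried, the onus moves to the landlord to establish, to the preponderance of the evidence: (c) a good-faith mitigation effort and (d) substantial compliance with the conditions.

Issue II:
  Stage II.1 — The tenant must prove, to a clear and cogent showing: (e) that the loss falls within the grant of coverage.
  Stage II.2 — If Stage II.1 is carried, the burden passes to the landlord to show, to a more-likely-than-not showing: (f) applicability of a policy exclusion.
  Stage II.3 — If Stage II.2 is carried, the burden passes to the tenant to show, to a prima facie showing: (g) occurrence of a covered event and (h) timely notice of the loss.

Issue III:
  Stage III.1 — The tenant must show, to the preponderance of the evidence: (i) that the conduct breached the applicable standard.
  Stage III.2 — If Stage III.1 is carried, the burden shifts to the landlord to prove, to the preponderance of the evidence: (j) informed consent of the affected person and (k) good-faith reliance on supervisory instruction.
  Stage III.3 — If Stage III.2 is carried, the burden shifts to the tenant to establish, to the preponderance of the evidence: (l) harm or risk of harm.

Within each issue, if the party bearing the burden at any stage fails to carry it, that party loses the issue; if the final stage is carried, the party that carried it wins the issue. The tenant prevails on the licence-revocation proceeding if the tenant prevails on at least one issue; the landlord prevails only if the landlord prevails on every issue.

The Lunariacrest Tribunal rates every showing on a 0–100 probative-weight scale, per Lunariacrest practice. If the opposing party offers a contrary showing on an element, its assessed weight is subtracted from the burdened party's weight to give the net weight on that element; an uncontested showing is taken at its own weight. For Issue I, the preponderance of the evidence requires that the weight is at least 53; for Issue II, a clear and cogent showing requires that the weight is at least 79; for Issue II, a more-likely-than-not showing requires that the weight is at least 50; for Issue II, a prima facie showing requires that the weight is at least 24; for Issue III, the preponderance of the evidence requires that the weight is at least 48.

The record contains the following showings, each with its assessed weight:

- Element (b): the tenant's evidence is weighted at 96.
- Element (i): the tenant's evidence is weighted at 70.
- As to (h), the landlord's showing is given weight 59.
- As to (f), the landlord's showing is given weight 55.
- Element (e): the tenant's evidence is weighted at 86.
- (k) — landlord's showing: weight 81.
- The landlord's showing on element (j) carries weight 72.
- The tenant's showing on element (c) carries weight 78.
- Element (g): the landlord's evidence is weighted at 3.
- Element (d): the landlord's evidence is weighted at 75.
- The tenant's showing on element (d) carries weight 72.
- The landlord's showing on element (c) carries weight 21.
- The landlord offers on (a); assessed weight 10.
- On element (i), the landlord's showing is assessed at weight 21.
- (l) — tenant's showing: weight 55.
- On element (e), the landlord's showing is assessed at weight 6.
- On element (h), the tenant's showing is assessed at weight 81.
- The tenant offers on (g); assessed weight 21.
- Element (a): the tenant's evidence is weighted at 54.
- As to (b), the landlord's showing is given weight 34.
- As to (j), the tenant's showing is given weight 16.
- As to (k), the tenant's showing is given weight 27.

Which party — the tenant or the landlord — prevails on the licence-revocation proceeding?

tenant

— Issue I —
Stage I.1 (tenant, the preponderance of the evidence, weight is at least 53): (a) net 54−10=44 < 53 — fails; (b) net 96−34=62 ≥ 53 — meets.
  Not every element is met, so the tenant fails to carry Stage I.1.
The analysis ends at Stage I.1; the landlord prevails on this issue.
— Issue II —
At Stage II.1 the tenant must meet a clear and cogent showing (weight is at least 79): on (e) the weight is 86 less the opposing 6 gives net 80, which does reach 79, so (e) meets the standard.
  Stage II.1 is satisfied; the onus moves to the landlord.
At Stage II.2 the landlord must meet a more-likely-than-not showing (weight is at least 50): on (f) the weight is 55, ≥ 50, so (f) meets the standard.
  The landlord carries Stage II.2; the tenant now bears the burden.
At Stage II.3 the tenant must meet a prima facie showing (weight is at least 24): on (g) the weight is 21 less the opposing 3 gives net 18, which does not reach 24, so (g) does not meet the standard; on (h) the weight is 81 less the opposing 59 gives net 22, < 24, so (h) does not meet the standard.
  Stage II.3 not carried; the tenant fails its burden.
So the landlord prevails on this issue.
— Issue III —
Stage III.1 (tenant, the preponderance of the evidence, weight is at least 48): (i) net 70−21=49 ≥ 48 — meets.
  Stage III.1 is satisfied; the onus moves to the landlord.
Stage III.2 (landlord, the preponderance of the evidence, weight is at least 48): (j) net 72−16=56 ≥ 48 — meets; (k) net 81−27=54 ≥ 48 — meets.
  Stage III.2 carried; the burden shifts to the tenant.
Stage III.3 (tenant, the preponderance of the evidence, weight is at least 48): (l) 55 ≥ 48 — meets.
  The tenant carries the last stage.
Every stage carried; the tenant prevails on this issue.
Per-issue: Issue I → landlord; Issue II → landlord; Issue III → tenant. The tenant must prevail on at least one issue; overall, the tenant prevails.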